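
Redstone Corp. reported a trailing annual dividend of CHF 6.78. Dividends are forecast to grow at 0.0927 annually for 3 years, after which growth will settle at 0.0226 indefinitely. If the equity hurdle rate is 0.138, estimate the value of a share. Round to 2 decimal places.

CHF 71.95

Two-stage DDM. Project D₁…D_3 at 0.0927, terminal growth 0.0226, discount at r = 0.138.
D_1 = 7.4085
D_2 = 8.0953
D_3 = 8.8457
Terminal value at t=3: TV = D_4/(r−g) = 9.0456/(0.138−0.0226) = 78.3849
P₀ = 7.4085/(1+0.138)^1 + 8.0953/(1+0.138)^2 + 8.8457/(1+0.138)^3 + 78.3849/(1+0.138)^3 = 71.9502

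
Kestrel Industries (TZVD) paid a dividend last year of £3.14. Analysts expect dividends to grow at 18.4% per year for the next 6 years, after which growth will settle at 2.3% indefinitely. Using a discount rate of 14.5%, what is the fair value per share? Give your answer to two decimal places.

£53.41

Two-stage DDM. Project D₁…D_6 at 0.184, terminal growth 0.023, discount at r = 0.145.
D_1 = 3.7178
D_2 = 4.4018
D_3 = 5.2118
D_4 = 6.1707
D_5 = 7.3061
D_6 = 8.6505
Terminal value at t=6: TV = D_7/(r−g) = 8.8494/(0.145−0.023) = 72.5363
P₀ = 3.7178/(1+0.145)^1 + 4.4018/(1+0.145)^2 + 5.2118/(1+0.145)^3 + 6.1707/(1+0.145)^4 + 7.3061/(1+0.145)^5 + 8.6505/(1+0.145)^6 + 72.5363/(1+0.145)^6 = 53.4081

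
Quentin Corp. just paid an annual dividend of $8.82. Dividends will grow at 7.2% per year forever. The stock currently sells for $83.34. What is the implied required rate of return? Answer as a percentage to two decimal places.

Rearranging the constant-growth DDM: r = D₁/P₀ + g.
D₁ = 8.82 × (1 + 0.072) = 9.4550.
r = 9.4550 / 83.34 + 0.072 = 0.11345 + 0.072 = 0.18545

18.55%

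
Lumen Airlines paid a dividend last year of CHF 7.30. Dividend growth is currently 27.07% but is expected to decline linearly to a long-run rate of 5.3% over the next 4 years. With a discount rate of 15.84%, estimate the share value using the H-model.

CHF 103.09

H-model: P₀ = D₀[(1+g_L) + H(g_S−g_L)]/(r−g_L), with H = 4/2 = 2.
P₀ = 7.30 × [(1+0.053) + 2×(0.2707−0.053)] / (0.1584−0.053)
   = 7.30 × 1.4884 / 0.1054 = 103.0865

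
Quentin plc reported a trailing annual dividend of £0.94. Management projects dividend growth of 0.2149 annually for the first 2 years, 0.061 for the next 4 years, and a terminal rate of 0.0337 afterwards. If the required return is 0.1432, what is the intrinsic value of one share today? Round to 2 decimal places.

£13.03

Three-stage DDM. Project D₁…D_6; terminal Gordon value at t=6 with g = 0.0337; discount at r = 0.1432.
D_1 = 1.1420
D_2 = 1.3874
D_3 = 1.4721
D_4 = 1.5619
D_5 = 1.6571
D_6 = 1.7582
TV_6 = 1.8175/(0.1432−0.0337) = 16.5978
P₀ = Σ Dₜ/(1+r)ᵗ + TV_6/(1+r)^6 = 13.0322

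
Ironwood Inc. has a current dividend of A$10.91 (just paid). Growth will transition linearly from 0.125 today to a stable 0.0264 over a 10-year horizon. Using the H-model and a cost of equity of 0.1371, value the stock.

H-model: P₀ = D₀[(1+g_L) + H(g_S−g_L)]/(r−g_L), with H = 10/2 = 5.
P₀ = 10.91 × [(1+0.0264) + 5×(0.125−0.0264)] / (0.1371−0.0264)
   = 10.91 × 1.5194 / 0.1107 = 149.7439

A$149.74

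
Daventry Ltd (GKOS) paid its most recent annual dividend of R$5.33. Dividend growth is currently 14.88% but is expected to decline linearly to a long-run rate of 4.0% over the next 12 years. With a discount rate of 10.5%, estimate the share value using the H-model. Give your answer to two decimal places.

H-model: P₀ = D₀[(1+g_L) + H(g_S−g_L)]/(r−g_L), with H = 12/2 = 6.
P₀ = 5.33 × [(1+0.04) + 6×(0.1488−0.04)] / (0.105−0.04)
   = 5.33 × 1.6928 / 0.065 = 138.8096

R$138.81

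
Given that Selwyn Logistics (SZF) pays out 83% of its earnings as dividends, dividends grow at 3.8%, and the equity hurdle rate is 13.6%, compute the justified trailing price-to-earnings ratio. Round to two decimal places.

8.79

Justified trailing P/E = b(1+g)/(r−g) = 0.83×(1+0.038)/(0.136−0.038) = 8.7912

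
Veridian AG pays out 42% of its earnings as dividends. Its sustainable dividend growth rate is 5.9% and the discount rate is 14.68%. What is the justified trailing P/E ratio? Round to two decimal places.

Justified trailing P/E = b(1+g)/(r−g) = 0.42×(1+0.059)/(0.1468−0.059) = 5.0658

5.07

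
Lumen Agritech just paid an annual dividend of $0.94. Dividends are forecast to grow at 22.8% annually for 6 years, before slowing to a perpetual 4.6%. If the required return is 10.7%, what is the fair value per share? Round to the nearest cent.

$38.27

Two-stage DDM. Project D₁…D_6 at 0.228, terminal growth 0.046, discount at r = 0.107.
D_1 = 1.1543
D_2 = 1.4175
D_3 = 1.7407
D_4 = 2.1376
D_5 = 2.6249
D_6 = 3.2234
Terminal value at t=6: TV = D_7/(r−g) = 3.3717/(0.107−0.046) = 55.2739
P₀ = 1.1543/(1+0.107)^1 + 1.4175/(1+0.107)^2 + 1.7407/(1+0.107)^3 + 2.1376/(1+0.107)^4 + 2.6249/(1+0.107)^5 + 3.2234/(1+0.107)^6 + 55.2739/(1+0.107)^6 = 38.2721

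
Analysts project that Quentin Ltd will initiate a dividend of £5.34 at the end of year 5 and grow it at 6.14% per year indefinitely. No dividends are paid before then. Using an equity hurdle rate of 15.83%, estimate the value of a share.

Deferred-dividend DDM. At t=4 the remaining stream is a growing perpetuity with first payment D_5 = 5.34.
V_4 = D_5/(r−g) = 5.34/(0.1583−0.0614) = 55.1084
P₀ = V_4/(1+r)^4 = 55.1084/(1+0.1583)^4 = 30.6149

£30.61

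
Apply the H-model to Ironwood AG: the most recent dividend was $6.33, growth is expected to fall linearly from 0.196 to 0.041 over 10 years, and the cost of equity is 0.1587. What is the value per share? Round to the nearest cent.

$97.67

H-model: P₀ = D₀[(1+g_L) + H(g_S−g_L)]/(r−g_L), with H = 10/2 = 5.
P₀ = 6.33 × [(1+0.041) + 5×(0.196−0.041)] / (0.1587−0.041)
   = 6.33 × 1.8160 / 0.1177 = 97.6659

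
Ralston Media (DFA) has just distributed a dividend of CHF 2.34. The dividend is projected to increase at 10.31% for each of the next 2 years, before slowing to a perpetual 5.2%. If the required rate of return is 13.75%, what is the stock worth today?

CHF 31.55

Two-stage DDM. Project D₁…D_2 at 0.1031, terminal growth 0.052, discount at r = 0.1375.
D_1 = 2.5813
D_2 = 2.8474
Terminal value at t=2: TV = D_3/(r−g) = 2.9954/(0.1375−0.052) = 35.0344
P₀ = 2.5813/(1+0.1375)^1 + 2.8474/(1+0.1375)^2 + 35.0344/(1+0.1375)^2 = 31.5463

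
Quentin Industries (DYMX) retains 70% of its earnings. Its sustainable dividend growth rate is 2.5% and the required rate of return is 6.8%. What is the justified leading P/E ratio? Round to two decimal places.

Payout ratio b = 1 − 0.70 = 0.30.
Justified leading P/E = b/(r−g) = 0.30/(0.068−0.025) = 6.9767

6.98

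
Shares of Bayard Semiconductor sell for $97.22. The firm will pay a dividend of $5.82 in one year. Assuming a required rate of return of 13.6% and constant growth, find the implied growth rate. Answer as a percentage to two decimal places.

From P₀ = D₁/(r − g), the implied growth is g = r − D₁/P₀.
g = 0.136 − 5.82/97.22 = 0.136 − 0.05986 = 0.07614

7.61%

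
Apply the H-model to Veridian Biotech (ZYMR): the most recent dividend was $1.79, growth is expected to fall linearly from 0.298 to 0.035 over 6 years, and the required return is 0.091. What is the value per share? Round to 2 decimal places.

H-model: P₀ = D₀[(1+g_L) + H(g_S−g_L)]/(r−g_L), with H = 6/2 = 3.
P₀ = 1.79 × [(1+0.035) + 3×(0.298−0.035)] / (0.091−0.035)
   = 1.79 × 1.8240 / 0.056 = 58.3029

$58.30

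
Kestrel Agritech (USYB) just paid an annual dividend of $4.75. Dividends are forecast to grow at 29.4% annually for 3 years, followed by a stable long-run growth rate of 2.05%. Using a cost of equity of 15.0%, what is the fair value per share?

$71.45

Two-stage DDM. Project D₁…D_3 at 0.294, terminal growth 0.0205, discount at r = 0.15.
D_1 = 6.1465
D_2 = 7.9536
D_3 = 10.2919
Terminal value at t=3: TV = D_4/(r−g) = 10.5029/(0.15−0.0205) = 81.1035
P₀ = 6.1465/(1+0.15)^1 + 7.9536/(1+0.15)^2 + 10.2919/(1+0.15)^3 + 81.1035/(1+0.15)^3 = 71.4528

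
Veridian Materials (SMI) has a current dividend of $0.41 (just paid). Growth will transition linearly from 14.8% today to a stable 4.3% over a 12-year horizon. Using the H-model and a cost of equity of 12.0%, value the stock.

H-model: P₀ = D₀[(1+g_L) + H(g_S−g_L)]/(r−g_L), with H = 12/2 = 6.
P₀ = 0.41 × [(1+0.043) + 6×(0.148−0.043)] / (0.12−0.043)
   = 0.41 × 1.6730 / 0.077 = 8.9082

$8.91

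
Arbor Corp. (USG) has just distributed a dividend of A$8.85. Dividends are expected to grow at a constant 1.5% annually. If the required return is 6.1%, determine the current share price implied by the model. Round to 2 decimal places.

A$195.28

Gordon growth model: P₀ = D₁/(r − g). D₁ = 8.85 × (1 + 0.015) = 8.9827.
P₀ = 8.9827 / (0.061 − 0.015) = 8.9827 / 0.046 = 195.2772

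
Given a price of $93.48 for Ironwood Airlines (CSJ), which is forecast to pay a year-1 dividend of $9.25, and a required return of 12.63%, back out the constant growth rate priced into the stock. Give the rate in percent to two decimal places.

2.73%

From P₀ = D₁/(r − g), the implied growth is g = r − D₁/P₀.
g = 0.1263 − 9.25/93.48 = 0.1263 − 0.09895 = 0.02735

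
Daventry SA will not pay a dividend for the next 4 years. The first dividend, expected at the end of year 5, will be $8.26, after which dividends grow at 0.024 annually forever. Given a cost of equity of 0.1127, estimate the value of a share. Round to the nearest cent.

Deferred-dividend DDM. At t=4 the remaining stream is a growing perpetuity with first payment D_5 = 8.26.
V_4 = D_5/(r−g) = 8.26/(0.1127−0.024) = 93.1229
P₀ = V_4/(1+r)^4 = 93.1229/(1+0.1127)^4 = 60.7497

$60.75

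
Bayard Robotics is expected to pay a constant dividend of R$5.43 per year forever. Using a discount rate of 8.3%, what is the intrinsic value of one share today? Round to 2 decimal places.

Zero-growth DDM (perpetuity): P₀ = D/r = 5.43 / 0.083 = 65.4217

R$65.42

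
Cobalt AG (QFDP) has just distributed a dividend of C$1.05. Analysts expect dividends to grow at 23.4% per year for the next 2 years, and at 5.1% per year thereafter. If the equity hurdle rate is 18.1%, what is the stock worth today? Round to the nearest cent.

C$11.51

Two-stage DDM. Project D₁…D_2 at 0.234, terminal growth 0.051, discount at r = 0.181.
D_1 = 1.2957
D_2 = 1.5989
Terminal value at t=2: TV = D_3/(r−g) = 1.6804/(0.181−0.051) = 12.9264
P₀ = 1.2957/(1+0.181)^1 + 1.5989/(1+0.181)^2 + 12.9264/(1+0.181)^2 = 11.5113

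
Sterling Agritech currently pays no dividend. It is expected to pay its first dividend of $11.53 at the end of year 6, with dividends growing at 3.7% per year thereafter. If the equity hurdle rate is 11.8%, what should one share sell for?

Deferred-dividend DDM. At t=5 the remaining stream is a growing perpetuity with first payment D_6 = 11.53.
V_5 = D_6/(r−g) = 11.53/(0.118−0.037) = 142.3457
P₀ = V_5/(1+r)^5 = 142.3457/(1+0.118)^5 = 81.4958

$81.50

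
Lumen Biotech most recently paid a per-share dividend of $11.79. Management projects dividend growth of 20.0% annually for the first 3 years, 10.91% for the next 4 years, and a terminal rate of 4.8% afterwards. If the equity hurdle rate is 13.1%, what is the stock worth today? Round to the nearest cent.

Three-stage DDM. Project D₁…D_7; terminal Gordon value at t=7 with g = 0.048; discount at r = 0.131.
D_1 = 14.1480
D_2 = 16.9776
D_3 = 20.3731
D_4 = 22.5958
D_5 = 25.0610
D_6 = 27.7952
D_7 = 30.8276
TV_7 = 32.3074/(0.131−0.048) = 389.2455
P₀ = Σ Dₜ/(1+r)ᵗ + TV_7/(1+r)^7 = 257.9497

$257.95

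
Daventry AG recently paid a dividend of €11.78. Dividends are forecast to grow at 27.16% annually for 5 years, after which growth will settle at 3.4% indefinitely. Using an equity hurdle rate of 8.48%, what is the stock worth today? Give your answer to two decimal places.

Two-stage DDM. Project D₁…D_5 at 0.2716, terminal growth 0.034, discount at r = 0.0848.
D_1 = 14.9794
D_2 = 19.0479
D_3 = 24.2213
D_4 = 30.7998
D_5 = 39.1650
Terminal value at t=5: TV = D_6/(r−g) = 40.4966/(0.0848−0.034) = 797.1769
P₀ = 14.9794/(1+0.0848)^1 + 19.0479/(1+0.0848)^2 + 24.2213/(1+0.0848)^3 + 30.7998/(1+0.0848)^4 + 39.1650/(1+0.0848)^5 + 797.1769/(1+0.0848)^5 = 627.9273

€627.93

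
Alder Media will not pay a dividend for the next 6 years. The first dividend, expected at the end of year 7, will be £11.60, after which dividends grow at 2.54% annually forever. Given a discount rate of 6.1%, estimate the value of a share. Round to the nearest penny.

£228.41

Deferred-dividend DDM. At t=6 the remaining stream is a growing perpetuity with first payment D_7 = 11.60.
V_6 = D_7/(r−g) = 11.60/(0.061−0.0254) = 325.8427
P₀ = V_6/(1+r)^6 = 325.8427/(1+0.061)^6 = 228.4103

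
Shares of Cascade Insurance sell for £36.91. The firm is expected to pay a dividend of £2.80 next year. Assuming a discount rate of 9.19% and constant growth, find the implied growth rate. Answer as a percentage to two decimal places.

From P₀ = D₁/(r − g), the implied growth is g = r − D₁/P₀.
g = 0.0919 − 2.80/36.91 = 0.0919 − 0.07586 = 0.01604

1.60%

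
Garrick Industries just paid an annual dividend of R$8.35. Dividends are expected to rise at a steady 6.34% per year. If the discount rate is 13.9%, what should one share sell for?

R$117.45

Gordon growth model: P₀ = D₁/(r − g). D₁ = 8.35 × (1 + 0.0634) = 8.8794.
P₀ = 8.8794 / (0.139 − 0.0634) = 8.8794 / 0.0756 = 117.4522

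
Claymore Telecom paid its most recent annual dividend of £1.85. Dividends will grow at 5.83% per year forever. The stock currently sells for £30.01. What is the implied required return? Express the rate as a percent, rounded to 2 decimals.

Rearranging the constant-growth DDM: r = D₁/P₀ + g.
D₁ = 1.85 × (1 + 0.0583) = 1.9579.
r = 1.9579 / 30.01 + 0.0583 = 0.06524 + 0.0583 = 0.12354

12.35%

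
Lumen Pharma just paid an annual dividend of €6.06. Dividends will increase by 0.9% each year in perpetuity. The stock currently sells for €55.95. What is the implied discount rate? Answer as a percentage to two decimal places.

Rearranging the constant-growth DDM: r = D₁/P₀ + g.
D₁ = 6.06 × (1 + 0.009) = 6.1145.
r = 6.1145 / 55.95 + 0.009 = 0.10929 + 0.009 = 0.11829

11.83%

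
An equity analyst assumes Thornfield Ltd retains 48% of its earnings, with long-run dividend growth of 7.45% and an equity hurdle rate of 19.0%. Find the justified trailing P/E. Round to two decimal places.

4.84

Payout ratio b = 1 − 0.48 = 0.52.
Justified trailing P/E = b(1+g)/(r−g) = 0.52×(1+0.0745)/(0.19−0.0745) = 4.8376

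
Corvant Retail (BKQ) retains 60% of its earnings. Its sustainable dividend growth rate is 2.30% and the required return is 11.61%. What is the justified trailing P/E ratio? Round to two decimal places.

Payout ratio b = 1 − 0.60 = 0.40.
Justified trailing P/E = b(1+g)/(r−g) = 0.40×(1+0.023)/(0.1161−0.023) = 4.3953

4.40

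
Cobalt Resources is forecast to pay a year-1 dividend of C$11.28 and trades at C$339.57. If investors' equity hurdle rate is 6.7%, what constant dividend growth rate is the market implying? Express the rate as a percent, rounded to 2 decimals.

3.38%

From P₀ = D₁/(r − g), the implied growth is g = r − D₁/P₀.
g = 0.067 − 11.28/339.57 = 0.067 − 0.03322 = 0.03378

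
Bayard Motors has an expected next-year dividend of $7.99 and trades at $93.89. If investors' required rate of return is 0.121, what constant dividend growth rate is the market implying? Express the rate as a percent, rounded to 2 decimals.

From P₀ = D₁/(r − g), the implied growth is g = r − D₁/P₀.
g = 0.121 − 7.99/93.89 = 0.121 − 0.08510 = 0.03590

3.59%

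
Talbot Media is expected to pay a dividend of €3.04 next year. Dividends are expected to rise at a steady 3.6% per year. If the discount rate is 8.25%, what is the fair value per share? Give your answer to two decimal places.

Gordon growth model: P₀ = D₁/(r − g), with D₁ = 3.04 given directly.
P₀ = 3.0400 / (0.0825 − 0.036) = 3.0400 / 0.0465 = 65.3763

€65.38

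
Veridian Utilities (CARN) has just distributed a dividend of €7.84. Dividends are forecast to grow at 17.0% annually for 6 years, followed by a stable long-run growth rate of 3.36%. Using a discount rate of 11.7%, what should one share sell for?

€183.82

Two-stage DDM. Project D₁…D_6 at 0.17, terminal growth 0.0336, discount at r = 0.117.
D_1 = 9.1728
D_2 = 10.7322
D_3 = 12.5566
D_4 = 14.6913
D_5 = 17.1888
D_6 = 20.1109
Terminal value at t=6: TV = D_7/(r−g) = 20.7866/(0.117−0.0336) = 249.2400
P₀ = 9.1728/(1+0.117)^1 + 10.7322/(1+0.117)^2 + 12.5566/(1+0.117)^3 + 14.6913/(1+0.117)^4 + 17.1888/(1+0.117)^5 + 20.1109/(1+0.117)^6 + 249.2400/(1+0.117)^6 = 183.8211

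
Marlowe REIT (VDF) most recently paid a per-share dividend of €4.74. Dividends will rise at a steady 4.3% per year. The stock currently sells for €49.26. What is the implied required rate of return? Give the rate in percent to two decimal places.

14.34%

Rearranging the constant-growth DDM: r = D₁/P₀ + g.
D₁ = 4.74 × (1 + 0.043) = 4.9438.
r = 4.9438 / 49.26 + 0.043 = 0.10036 + 0.043 = 0.14336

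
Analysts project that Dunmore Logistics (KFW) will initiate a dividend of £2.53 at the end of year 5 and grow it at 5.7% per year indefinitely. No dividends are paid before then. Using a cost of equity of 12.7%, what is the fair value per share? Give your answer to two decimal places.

£22.40

Deferred-dividend DDM. At t=4 the remaining stream is a growing perpetuity with first payment D_5 = 2.53.
V_4 = D_5/(r−g) = 2.53/(0.127−0.057) = 36.1429
P₀ = V_4/(1+r)^4 = 36.1429/(1+0.127)^4 = 22.4041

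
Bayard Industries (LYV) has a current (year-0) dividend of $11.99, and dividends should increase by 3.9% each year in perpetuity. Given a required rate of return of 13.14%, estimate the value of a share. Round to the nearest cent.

Gordon growth model: P₀ = D₁/(r − g). D₁ = 11.99 × (1 + 0.039) = 12.4576.
P₀ = 12.4576 / (0.1314 − 0.039) = 12.4576 / 0.0924 = 134.8226

$134.82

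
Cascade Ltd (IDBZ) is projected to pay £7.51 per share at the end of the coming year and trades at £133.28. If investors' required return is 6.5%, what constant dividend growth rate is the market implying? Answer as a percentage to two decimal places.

From P₀ = D₁/(r − g), the implied growth is g = r − D₁/P₀.
g = 0.065 − 7.51/133.28 = 0.065 − 0.05635 = 0.00865

0.87%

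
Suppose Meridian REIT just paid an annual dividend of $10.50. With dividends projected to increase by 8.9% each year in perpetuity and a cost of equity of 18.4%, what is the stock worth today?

Gordon growth model: P₀ = D₁/(r − g). D₁ = 10.50 × (1 + 0.089) = 11.4345.
P₀ = 11.4345 / (0.184 − 0.089) = 11.4345 / 0.095 = 120.3632

$120.36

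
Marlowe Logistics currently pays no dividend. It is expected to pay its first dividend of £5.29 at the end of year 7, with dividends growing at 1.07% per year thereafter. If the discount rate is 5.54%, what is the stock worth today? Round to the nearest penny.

Deferred-dividend DDM. At t=6 the remaining stream is a growing perpetuity with first payment D_7 = 5.29.
V_6 = D_7/(r−g) = 5.29/(0.0554−0.0107) = 118.3445
P₀ = V_6/(1+r)^6 = 118.3445/(1+0.0554)^6 = 85.6339

£85.63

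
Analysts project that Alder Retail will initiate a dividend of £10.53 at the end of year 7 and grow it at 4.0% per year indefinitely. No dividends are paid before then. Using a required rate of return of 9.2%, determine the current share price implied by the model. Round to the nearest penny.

£119.42

Deferred-dividend DDM. At t=6 the remaining stream is a growing perpetuity with first payment D_7 = 10.53.
V_6 = D_7/(r−g) = 10.53/(0.092−0.04) = 202.5000
P₀ = V_6/(1+r)^6 = 202.5000/(1+0.092)^6 = 119.4233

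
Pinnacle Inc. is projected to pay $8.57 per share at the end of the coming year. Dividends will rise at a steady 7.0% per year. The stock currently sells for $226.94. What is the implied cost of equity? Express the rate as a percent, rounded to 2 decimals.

10.78%

Rearranging the constant-growth DDM: r = D₁/P₀ + g.
r = 8.5700 / 226.94 + 0.07 = 0.03776 + 0.07 = 0.10776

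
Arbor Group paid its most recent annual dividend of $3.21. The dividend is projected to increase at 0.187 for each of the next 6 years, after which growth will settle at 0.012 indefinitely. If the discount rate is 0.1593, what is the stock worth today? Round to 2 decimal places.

Two-stage DDM. Project D₁…D_6 at 0.187, terminal growth 0.012, discount at r = 0.1593.
D_1 = 3.8103
D_2 = 4.5228
D_3 = 5.3686
D_4 = 6.3725
D_5 = 7.5641
D_6 = 8.9786
Terminal value at t=6: TV = D_7/(r−g) = 9.0864/(0.1593−0.012) = 61.6861
P₀ = 3.8103/(1+0.1593)^1 + 4.5228/(1+0.1593)^2 + 5.3686/(1+0.1593)^3 + 6.3725/(1+0.1593)^4 + 7.5641/(1+0.1593)^5 + 8.9786/(1+0.1593)^6 + 61.6861/(1+0.1593)^6 = 46.3468

$46.35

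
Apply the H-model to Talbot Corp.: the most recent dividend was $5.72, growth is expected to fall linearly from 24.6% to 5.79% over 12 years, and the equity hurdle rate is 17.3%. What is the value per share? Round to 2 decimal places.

$108.66

H-model: P₀ = D₀[(1+g_L) + H(g_S−g_L)]/(r−g_L), with H = 12/2 = 6.
P₀ = 5.72 × [(1+0.0579) + 6×(0.246−0.0579)] / (0.173−0.0579)
   = 5.72 × 2.1865 / 0.1151 = 108.6601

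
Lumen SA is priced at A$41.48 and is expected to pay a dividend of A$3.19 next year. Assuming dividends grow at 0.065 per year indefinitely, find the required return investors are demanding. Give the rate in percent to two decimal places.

Rearranging the constant-growth DDM: r = D₁/P₀ + g.
r = 3.1900 / 41.48 + 0.065 = 0.07690 + 0.065 = 0.14190

14.19%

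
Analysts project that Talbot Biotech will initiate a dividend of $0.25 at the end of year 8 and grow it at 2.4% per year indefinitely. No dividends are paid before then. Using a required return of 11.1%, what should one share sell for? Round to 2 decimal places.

Deferred-dividend DDM. At t=7 the remaining stream is a growing perpetuity with first payment D_8 = 0.25.
V_7 = D_8/(r−g) = 0.25/(0.111−0.024) = 2.8736
P₀ = V_7/(1+r)^7 = 2.8736/(1+0.111)^7 = 1.3754

$1.38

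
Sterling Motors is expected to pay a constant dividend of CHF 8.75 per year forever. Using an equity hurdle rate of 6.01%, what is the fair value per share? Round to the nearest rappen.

Zero-growth DDM (perpetuity): P₀ = D/r = 8.75 / 0.0601 = 145.5907

CHF 145.59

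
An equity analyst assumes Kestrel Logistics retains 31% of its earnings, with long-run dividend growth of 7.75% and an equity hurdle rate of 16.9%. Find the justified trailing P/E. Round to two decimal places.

Payout ratio b = 1 − 0.31 = 0.69.
Justified trailing P/E = b(1+g)/(r−g) = 0.69×(1+0.0775)/(0.169−0.0775) = 8.1254

8.13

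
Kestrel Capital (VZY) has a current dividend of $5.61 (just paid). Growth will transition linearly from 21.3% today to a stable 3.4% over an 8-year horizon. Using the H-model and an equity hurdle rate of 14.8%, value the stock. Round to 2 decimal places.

$86.12

H-model: P₀ = D₀[(1+g_L) + H(g_S−g_L)]/(r−g_L), with H = 8/2 = 4.
P₀ = 5.61 × [(1+0.034) + 4×(0.213−0.034)] / (0.148−0.034)
   = 5.61 × 1.7500 / 0.114 = 86.1184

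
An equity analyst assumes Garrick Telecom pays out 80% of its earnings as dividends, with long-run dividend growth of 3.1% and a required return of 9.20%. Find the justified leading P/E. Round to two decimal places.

Justified leading P/E = b/(r−g) = 0.80/(0.092−0.031) = 13.1148

13.11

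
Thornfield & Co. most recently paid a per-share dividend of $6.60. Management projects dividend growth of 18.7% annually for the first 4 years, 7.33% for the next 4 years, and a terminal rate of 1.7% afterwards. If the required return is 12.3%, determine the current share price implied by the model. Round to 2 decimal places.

$125.80

Three-stage DDM. Project D₁…D_8; terminal Gordon value at t=8 with g = 0.017; discount at r = 0.123.
D_1 = 7.8342
D_2 = 9.2992
D_3 = 11.0381
D_4 = 13.1023
D_5 = 14.0627
D_6 = 15.0935
D_7 = 16.1998
D_8 = 17.3873
TV_8 = 17.6829/(0.123−0.017) = 166.8193
P₀ = Σ Dₜ/(1+r)ᵗ + TV_8/(1+r)^8 = 125.7953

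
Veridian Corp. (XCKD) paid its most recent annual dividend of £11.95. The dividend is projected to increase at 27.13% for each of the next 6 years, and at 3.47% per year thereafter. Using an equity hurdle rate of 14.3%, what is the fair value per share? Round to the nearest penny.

£321.93

Two-stage DDM. Project D₁…D_6 at 0.2713, terminal growth 0.0347, discount at r = 0.143.
D_1 = 15.1920
D_2 = 19.3136
D_3 = 24.5534
D_4 = 31.2148
D_5 = 39.6833
D_6 = 50.4494
Terminal value at t=6: TV = D_7/(r−g) = 52.2000/(0.143−0.0347) = 481.9946
P₀ = 15.1920/(1+0.143)^1 + 19.3136/(1+0.143)^2 + 24.5534/(1+0.143)^3 + 31.2148/(1+0.143)^4 + 39.6833/(1+0.143)^5 + 50.4494/(1+0.143)^6 + 481.9946/(1+0.143)^6 = 321.9262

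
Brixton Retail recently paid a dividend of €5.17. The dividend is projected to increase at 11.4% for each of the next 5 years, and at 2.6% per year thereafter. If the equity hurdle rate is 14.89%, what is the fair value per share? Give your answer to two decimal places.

€60.58

Two-stage DDM. Project D₁…D_5 at 0.114, terminal growth 0.026, discount at r = 0.1489.
D_1 = 5.7594
D_2 = 6.4159
D_3 = 7.1474
D_4 = 7.9622
D_5 = 8.8699
Terminal value at t=5: TV = D_6/(r−g) = 9.1005/(0.1489−0.026) = 74.0478
P₀ = 5.7594/(1+0.1489)^1 + 6.4159/(1+0.1489)^2 + 7.1474/(1+0.1489)^3 + 7.9622/(1+0.1489)^4 + 8.8699/(1+0.1489)^5 + 74.0478/(1+0.1489)^5 = 60.5789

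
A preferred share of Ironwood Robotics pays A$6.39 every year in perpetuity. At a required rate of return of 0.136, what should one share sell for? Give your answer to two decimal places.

Zero-growth DDM (perpetuity): P₀ = D/r = 6.39 / 0.136 = 46.9853

A$46.99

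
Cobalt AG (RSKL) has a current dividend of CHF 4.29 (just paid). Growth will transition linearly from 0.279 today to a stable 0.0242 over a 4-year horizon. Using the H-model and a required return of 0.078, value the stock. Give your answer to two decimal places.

H-model: P₀ = D₀[(1+g_L) + H(g_S−g_L)]/(r−g_L), with H = 4/2 = 2.
P₀ = 4.29 × [(1+0.0242) + 2×(0.279−0.0242)] / (0.078−0.0242)
   = 4.29 × 1.5338 / 0.0538 = 122.3049

CHF 122.30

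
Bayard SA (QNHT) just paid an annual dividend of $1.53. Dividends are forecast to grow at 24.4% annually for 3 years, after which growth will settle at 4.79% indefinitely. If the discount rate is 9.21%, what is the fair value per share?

Two-stage DDM. Project D₁…D_3 at 0.244, terminal growth 0.0479, discount at r = 0.0921.
D_1 = 1.9033
D_2 = 2.3677
D_3 = 2.9455
Terminal value at t=3: TV = D_4/(r−g) = 3.0865/(0.0921−0.0479) = 69.8313
P₀ = 1.9033/(1+0.0921)^1 + 2.3677/(1+0.0921)^2 + 2.9455/(1+0.0921)^3 + 69.8313/(1+0.0921)^3 = 59.6015

$59.60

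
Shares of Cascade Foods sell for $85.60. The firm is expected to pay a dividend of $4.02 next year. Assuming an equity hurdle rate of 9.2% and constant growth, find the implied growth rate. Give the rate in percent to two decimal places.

4.50%

From P₀ = D₁/(r − g), the implied growth is g = r − D₁/P₀.
g = 0.092 − 4.02/85.60 = 0.092 − 0.04696 = 0.04504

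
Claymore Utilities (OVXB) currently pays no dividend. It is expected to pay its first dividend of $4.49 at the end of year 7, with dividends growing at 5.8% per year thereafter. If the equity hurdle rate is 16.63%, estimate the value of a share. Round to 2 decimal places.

$16.47

Deferred-dividend DDM. At t=6 the remaining stream is a growing perpetuity with first payment D_7 = 4.49.
V_6 = D_7/(r−g) = 4.49/(0.1663−0.058) = 41.4589
P₀ = V_6/(1+r)^6 = 41.4589/(1+0.1663)^6 = 16.4724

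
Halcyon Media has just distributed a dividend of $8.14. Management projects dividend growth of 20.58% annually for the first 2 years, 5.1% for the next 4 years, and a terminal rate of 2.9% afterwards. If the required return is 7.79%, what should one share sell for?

$251.30

Three-stage DDM. Project D₁…D_6; terminal Gordon value at t=6 with g = 0.029; discount at r = 0.0779.
D_1 = 9.8152
D_2 = 11.8352
D_3 = 12.4388
D_4 = 13.0732
D_5 = 13.7399
D_6 = 14.4406
TV_6 = 14.8594/(0.0779−0.029) = 303.8732
P₀ = Σ Dₜ/(1+r)ᵗ + TV_6/(1+r)^6 = 251.2991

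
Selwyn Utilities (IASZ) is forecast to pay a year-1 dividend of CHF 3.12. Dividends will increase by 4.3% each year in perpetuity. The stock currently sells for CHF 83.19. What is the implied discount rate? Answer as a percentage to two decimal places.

8.05%

Rearranging the constant-growth DDM: r = D₁/P₀ + g.
r = 3.1200 / 83.19 + 0.043 = 0.03750 + 0.043 = 0.08050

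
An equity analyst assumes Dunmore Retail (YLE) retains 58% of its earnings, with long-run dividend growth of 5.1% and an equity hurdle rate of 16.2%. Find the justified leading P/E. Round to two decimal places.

3.78

Payout ratio b = 1 − 0.58 = 0.42.
Justified leading P/E = b/(r−g) = 0.42/(0.162−0.051) = 3.7838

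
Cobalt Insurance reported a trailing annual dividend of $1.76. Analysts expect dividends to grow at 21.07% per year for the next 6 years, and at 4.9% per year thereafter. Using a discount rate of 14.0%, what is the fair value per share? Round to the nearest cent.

Two-stage DDM. Project D₁…D_6 at 0.2107, terminal growth 0.049, discount at r = 0.14.
D_1 = 2.1308
D_2 = 2.5798
D_3 = 3.1234
D_4 = 3.7815
D_5 = 4.5782
D_6 = 5.5428
Terminal value at t=6: TV = D_7/(r−g) = 5.8144/(0.14−0.049) = 63.8949
P₀ = 2.1308/(1+0.14)^1 + 2.5798/(1+0.14)^2 + 3.1234/(1+0.14)^3 + 3.7815/(1+0.14)^4 + 4.5782/(1+0.14)^5 + 5.5428/(1+0.14)^6 + 63.8949/(1+0.14)^6 = 42.2140

$42.21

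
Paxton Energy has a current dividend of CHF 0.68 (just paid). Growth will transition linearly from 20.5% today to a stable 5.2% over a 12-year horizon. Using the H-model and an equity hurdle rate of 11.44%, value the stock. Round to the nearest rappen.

CHF 21.47

H-model: P₀ = D₀[(1+g_L) + H(g_S−g_L)]/(r−g_L), with H = 12/2 = 6.
P₀ = 0.68 × [(1+0.052) + 6×(0.205−0.052)] / (0.1144−0.052)
   = 0.68 × 1.9700 / 0.0624 = 21.4679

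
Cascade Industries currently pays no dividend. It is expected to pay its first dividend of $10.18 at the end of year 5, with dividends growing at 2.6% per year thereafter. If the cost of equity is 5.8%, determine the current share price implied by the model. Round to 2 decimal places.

$253.90

Deferred-dividend DDM. At t=4 the remaining stream is a growing perpetuity with first payment D_5 = 10.18.
V_4 = D_5/(r−g) = 10.18/(0.058−0.026) = 318.1250
P₀ = V_4/(1+r)^4 = 318.1250/(1+0.058)^4 = 253.8956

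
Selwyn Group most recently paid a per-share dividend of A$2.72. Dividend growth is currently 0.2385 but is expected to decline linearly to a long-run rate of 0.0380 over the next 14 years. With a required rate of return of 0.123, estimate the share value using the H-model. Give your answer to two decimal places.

A$78.13

H-model: P₀ = D₀[(1+g_L) + H(g_S−g_L)]/(r−g_L), with H = 14/2 = 7.
P₀ = 2.72 × [(1+0.038) + 7×(0.2385−0.038)] / (0.123−0.038)
   = 2.72 × 2.4415 / 0.085 = 78.1280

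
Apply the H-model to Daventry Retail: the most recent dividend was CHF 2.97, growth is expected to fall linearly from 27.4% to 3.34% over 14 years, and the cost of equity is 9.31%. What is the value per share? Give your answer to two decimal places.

H-model: P₀ = D₀[(1+g_L) + H(g_S−g_L)]/(r−g_L), with H = 14/2 = 7.
P₀ = 2.97 × [(1+0.0334) + 7×(0.274−0.0334)] / (0.0931−0.0334)
   = 2.97 × 2.7176 / 0.0597 = 135.1972

CHF 135.20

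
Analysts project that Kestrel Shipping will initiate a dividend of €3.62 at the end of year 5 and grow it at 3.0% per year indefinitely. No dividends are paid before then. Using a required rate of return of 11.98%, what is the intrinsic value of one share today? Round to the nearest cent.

Deferred-dividend DDM. At t=4 the remaining stream is a growing perpetuity with first payment D_5 = 3.62.
V_4 = D_5/(r−g) = 3.62/(0.1198−0.03) = 40.3118
P₀ = V_4/(1+r)^4 = 40.3118/(1+0.1198)^4 = 25.6372

€25.64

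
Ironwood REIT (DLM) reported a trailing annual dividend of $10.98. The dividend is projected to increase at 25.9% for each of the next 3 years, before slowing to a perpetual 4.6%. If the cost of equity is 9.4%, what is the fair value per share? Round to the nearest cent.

$408.60

Two-stage DDM. Project D₁…D_3 at 0.259, terminal growth 0.046, discount at r = 0.094.
D_1 = 13.8238
D_2 = 17.4042
D_3 = 21.9119
Terminal value at t=3: TV = D_4/(r−g) = 22.9198/(0.094−0.046) = 477.4963
P₀ = 13.8238/(1+0.094)^1 + 17.4042/(1+0.094)^2 + 21.9119/(1+0.094)^3 + 477.4963/(1+0.094)^3 = 408.5980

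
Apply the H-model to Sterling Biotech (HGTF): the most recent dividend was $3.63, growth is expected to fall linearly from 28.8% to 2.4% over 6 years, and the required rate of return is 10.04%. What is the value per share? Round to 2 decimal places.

$86.28

H-model: P₀ = D₀[(1+g_L) + H(g_S−g_L)]/(r−g_L), with H = 6/2 = 3.
P₀ = 3.63 × [(1+0.024) + 3×(0.288−0.024)] / (0.1004−0.024)
   = 3.63 × 1.8160 / 0.0764 = 86.2838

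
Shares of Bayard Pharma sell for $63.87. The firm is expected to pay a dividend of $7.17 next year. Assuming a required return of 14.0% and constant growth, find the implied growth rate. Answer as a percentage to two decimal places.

From P₀ = D₁/(r − g), the implied growth is g = r − D₁/P₀.
g = 0.14 − 7.17/63.87 = 0.14 − 0.11226 = 0.02774

2.77%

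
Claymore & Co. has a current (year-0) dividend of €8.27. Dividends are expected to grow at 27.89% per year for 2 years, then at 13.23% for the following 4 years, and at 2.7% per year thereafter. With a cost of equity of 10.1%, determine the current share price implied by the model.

€241.90

Three-stage DDM. Project D₁…D_6; terminal Gordon value at t=6 with g = 0.027; discount at r = 0.101.
D_1 = 10.5765
D_2 = 13.5263
D_3 = 15.3158
D_4 = 17.3421
D_5 = 19.6365
D_6 = 22.2344
TV_6 = 22.8347/(0.101−0.027) = 308.5769
P₀ = Σ Dₜ/(1+r)ᵗ + TV_6/(1+r)^6 = 241.8988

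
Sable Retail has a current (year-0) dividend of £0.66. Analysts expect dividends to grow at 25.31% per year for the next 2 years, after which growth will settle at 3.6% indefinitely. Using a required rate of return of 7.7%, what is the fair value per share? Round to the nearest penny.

£24.24

Two-stage DDM. Project D₁…D_2 at 0.2531, terminal growth 0.036, discount at r = 0.077.
D_1 = 0.8270
D_2 = 1.0364
Terminal value at t=2: TV = D_3/(r−g) = 1.0737/(0.077−0.036) = 26.1873
P₀ = 0.8270/(1+0.077)^1 + 1.0364/(1+0.077)^2 + 26.1873/(1+0.077)^2 = 24.2381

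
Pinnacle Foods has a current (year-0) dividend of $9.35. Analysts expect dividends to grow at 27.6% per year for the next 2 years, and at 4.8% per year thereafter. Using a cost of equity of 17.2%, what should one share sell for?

$114.93

Two-stage DDM. Project D₁…D_2 at 0.276, terminal growth 0.048, discount at r = 0.172.
D_1 = 11.9306
D_2 = 15.2234
Terminal value at t=2: TV = D_3/(r−g) = 15.9542/(0.172−0.048) = 128.6627
P₀ = 11.9306/(1+0.172)^1 + 15.2234/(1+0.172)^2 + 128.6627/(1+0.172)^2 = 114.9320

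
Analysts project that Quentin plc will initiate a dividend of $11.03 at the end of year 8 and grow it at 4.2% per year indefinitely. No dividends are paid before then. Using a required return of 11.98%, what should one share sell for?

Deferred-dividend DDM. At t=7 the remaining stream is a growing perpetuity with first payment D_8 = 11.03.
V_7 = D_8/(r−g) = 11.03/(0.1198−0.042) = 141.7738
P₀ = V_7/(1+r)^7 = 141.7738/(1+0.1198)^7 = 64.2115

$64.21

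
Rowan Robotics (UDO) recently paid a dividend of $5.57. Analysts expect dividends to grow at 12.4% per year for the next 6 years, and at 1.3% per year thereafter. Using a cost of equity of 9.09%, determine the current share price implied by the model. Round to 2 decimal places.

$123.81

Two-stage DDM. Project D₁…D_6 at 0.124, terminal growth 0.013, discount at r = 0.0909.
D_1 = 6.2607
D_2 = 7.0370
D_3 = 7.9096
D_4 = 8.8904
D_5 = 9.9928
D_6 = 11.2319
Terminal value at t=6: TV = D_7/(r−g) = 11.3779/(0.0909−0.013) = 146.0579
P₀ = 6.2607/(1+0.0909)^1 + 7.0370/(1+0.0909)^2 + 7.9096/(1+0.0909)^3 + 8.8904/(1+0.0909)^4 + 9.9928/(1+0.0909)^5 + 11.2319/(1+0.0909)^6 + 146.0579/(1+0.0909)^6 = 123.8135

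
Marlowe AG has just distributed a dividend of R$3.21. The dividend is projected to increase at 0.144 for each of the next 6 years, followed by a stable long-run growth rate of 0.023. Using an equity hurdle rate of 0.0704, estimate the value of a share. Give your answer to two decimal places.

Two-stage DDM. Project D₁…D_6 at 0.144, terminal growth 0.023, discount at r = 0.0704.
D_1 = 3.6722
D_2 = 4.2010
D_3 = 4.8060
D_4 = 5.4981
D_5 = 6.2898
D_6 = 7.1955
Terminal value at t=6: TV = D_7/(r−g) = 7.3610/(0.0704−0.023) = 155.2954
P₀ = 3.6722/(1+0.0704)^1 + 4.2010/(1+0.0704)^2 + 4.8060/(1+0.0704)^3 + 5.4981/(1+0.0704)^4 + 6.2898/(1+0.0704)^5 + 7.1955/(1+0.0704)^6 + 155.2954/(1+0.0704)^6 = 127.7124

R$127.71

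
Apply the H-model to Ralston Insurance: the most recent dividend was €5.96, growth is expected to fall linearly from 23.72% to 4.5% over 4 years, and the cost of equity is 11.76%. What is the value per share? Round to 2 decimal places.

H-model: P₀ = D₀[(1+g_L) + H(g_S−g_L)]/(r−g_L), with H = 4/2 = 2.
P₀ = 5.96 × [(1+0.045) + 2×(0.2372−0.045)] / (0.1176−0.045)
   = 5.96 × 1.4294 / 0.0726 = 117.3447

€117.34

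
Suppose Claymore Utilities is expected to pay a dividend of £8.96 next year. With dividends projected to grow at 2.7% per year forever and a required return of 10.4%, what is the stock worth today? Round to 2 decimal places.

£116.36

Gordon growth model: P₀ = D₁/(r − g), with D₁ = 8.96 given directly.
P₀ = 8.9600 / (0.104 − 0.027) = 8.9600 / 0.077 = 116.3636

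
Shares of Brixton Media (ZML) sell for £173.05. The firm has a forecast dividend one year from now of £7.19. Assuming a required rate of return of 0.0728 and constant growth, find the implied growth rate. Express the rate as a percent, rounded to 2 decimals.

3.13%

From P₀ = D₁/(r − g), the implied growth is g = r − D₁/P₀.
g = 0.0728 − 7.19/173.05 = 0.0728 − 0.04155 = 0.03125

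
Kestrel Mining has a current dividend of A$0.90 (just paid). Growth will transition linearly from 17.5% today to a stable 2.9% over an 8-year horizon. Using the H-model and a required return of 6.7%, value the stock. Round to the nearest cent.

H-model: P₀ = D₀[(1+g_L) + H(g_S−g_L)]/(r−g_L), with H = 8/2 = 4.
P₀ = 0.90 × [(1+0.029) + 4×(0.175−0.029)] / (0.067−0.029)
   = 0.90 × 1.6130 / 0.038 = 38.2026

A$38.20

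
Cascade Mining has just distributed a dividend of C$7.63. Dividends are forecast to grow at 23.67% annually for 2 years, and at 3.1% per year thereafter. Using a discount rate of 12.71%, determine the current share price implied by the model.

C$116.11

Two-stage DDM. Project D₁…D_2 at 0.2367, terminal growth 0.031, discount at r = 0.1271.
D_1 = 9.4360
D_2 = 11.6695
Terminal value at t=2: TV = D_3/(r−g) = 12.0313/(0.1271−0.031) = 125.1954
P₀ = 9.4360/(1+0.1271)^1 + 11.6695/(1+0.1271)^2 + 125.1954/(1+0.1271)^2 = 116.1096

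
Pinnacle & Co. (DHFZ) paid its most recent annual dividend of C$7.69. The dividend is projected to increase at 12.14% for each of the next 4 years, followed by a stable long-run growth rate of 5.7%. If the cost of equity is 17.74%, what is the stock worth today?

Two-stage DDM. Project D₁…D_4 at 0.1214, terminal growth 0.057, discount at r = 0.1774.
D_1 = 8.6236
D_2 = 9.6705
D_3 = 10.8445
D_4 = 12.1610
Terminal value at t=4: TV = D_5/(r−g) = 12.8542/(0.1774−0.057) = 106.7621
P₀ = 8.6236/(1+0.1774)^1 + 9.6705/(1+0.1774)^2 + 10.8445/(1+0.1774)^3 + 12.1610/(1+0.1774)^4 + 106.7621/(1+0.1774)^4 = 82.8270

C$82.83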